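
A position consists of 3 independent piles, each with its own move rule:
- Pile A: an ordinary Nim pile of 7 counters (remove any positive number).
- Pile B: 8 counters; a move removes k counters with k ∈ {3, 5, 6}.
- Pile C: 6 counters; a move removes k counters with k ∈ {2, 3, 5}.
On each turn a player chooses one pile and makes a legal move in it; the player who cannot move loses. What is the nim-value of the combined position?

6

Pile A is a plain Nim pile of size 7, so its Grundy value is 7.
Build the Grundy sequence for pile B with g(k) = mex{g(k−s) : s ∈ {3, 5, 6}, s ≤ k}:
g(0) = mex{} = 0
g(1) = mex{} = 0
g(2) = mex{} = 0
g(3) = mex{0} = 1
g(4) = mex{0} = 1
g(5) = mex{0} = 1
g(6) = mex{0,1} = 2
g(7) = mex{0,1} = 2
g(8) = mex{0,1} = 2
So g(8) = 2.
For pile C, compute g(0), g(1), … with moves {2, 3, 5}:
g(0) = mex{} = 0
g(1) = mex{} = 0
g(2) = mex{0} = 1
g(3) = mex{0} = 1
g(4) = mex{0,1} = 2
g(5) = mex{0,1} = 2
g(6) = mex{0,1,2} = 3
So g(6) = 3.
By the Sprague-Grundy theorem, the Grundy value of a sum of independent games is the XOR of the component values.
Combined value = 7 XOR 2 XOR 3 = 6.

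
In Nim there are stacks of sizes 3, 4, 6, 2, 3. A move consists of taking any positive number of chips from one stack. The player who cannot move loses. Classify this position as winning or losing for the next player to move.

Losing position

Bitwise XOR of the heap sizes:
  011  (3)
  100  (4)
  110  (6)
  010  (2)
  011  (3)
  ---
  000  (0)
The nim-sum is 0, so this is a P-position: the player to move is in a losing position under optimal play.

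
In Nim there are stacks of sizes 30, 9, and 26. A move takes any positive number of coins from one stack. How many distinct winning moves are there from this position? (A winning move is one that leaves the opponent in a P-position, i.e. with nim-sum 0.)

3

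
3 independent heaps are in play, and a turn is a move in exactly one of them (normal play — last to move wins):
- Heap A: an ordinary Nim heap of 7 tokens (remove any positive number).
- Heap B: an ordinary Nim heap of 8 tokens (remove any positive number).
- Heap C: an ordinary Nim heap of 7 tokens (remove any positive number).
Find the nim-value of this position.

8

Heap A is a plain Nim heap of size 7, so its Grundy value is 7.
Heap B is a plain Nim heap of size 8, so its Grundy value is 8.
Heap C is a plain Nim heap of size 7, so its Grundy value is 7.
By the Sprague-Grundy theorem, the Grundy value of a sum of independent games is the XOR of the component values.
Combined value = 7 XOR 8 XOR 7 = 8.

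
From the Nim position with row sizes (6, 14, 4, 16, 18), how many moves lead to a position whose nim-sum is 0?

Bitwise XOR of the heap sizes:
  00110  (6)
  01110  (14)
  00100  (4)
  10000  (16)
  10010  (18)
  -----
  01110  (14)
The overall nim-sum is X = 14. A row of size p has a winning move iff p XOR X < p (reduce it to p XOR X).
  6: 6 XOR 14 = 8 ≥ 6 — no move.
  14: 14 XOR 14 = 0 < 14 — winning move (to 0).
  4: 4 XOR 14 = 10 ≥ 4 — no move.
  16: 16 XOR 14 = 30 ≥ 16 — no move.
  18: 18 XOR 14 = 28 ≥ 18 — no move.
That gives 1 winning move.

1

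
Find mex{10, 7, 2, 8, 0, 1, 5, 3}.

4

The values 0, 1, 2, 3 are all present; 4 is the first non-negative integer missing from the set.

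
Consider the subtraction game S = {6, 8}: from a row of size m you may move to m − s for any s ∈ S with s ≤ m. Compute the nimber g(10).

1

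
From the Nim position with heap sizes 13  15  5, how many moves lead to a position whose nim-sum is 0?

Write each in binary and XOR column by column:
  1101  (13)
  1111  (15)
  0101  (5)
  ----
  0111  (7)
The overall nim-sum is X = 7. A heap of size p has a winning move iff p XOR X < p (reduce it to p XOR X).
  13: 13 XOR 7 = 10 < 13 — winning move (to 10).
  15: 15 XOR 7 = 8 < 15 — winning move (to 8).
  5: 5 XOR 7 = 2 < 5 — winning move (to 2).
That gives 3 winning moves.

3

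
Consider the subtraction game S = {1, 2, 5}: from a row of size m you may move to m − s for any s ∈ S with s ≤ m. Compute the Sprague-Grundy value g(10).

Build the Grundy sequence with g(k) = mex{g(k−s) : s ∈ {1, 2, 5}, s ≤ k}:
g(0) = mex{} = 0
g(1) = mex{0} = 1
g(2) = mex{0,1} = 2
g(3) = mex{1,2} = 0
g(4) = mex{0,2} = 1
g(5) = mex{0,1} = 2
g(6) = mex{1,2} = 0
g(7) = mex{0,2} = 1
g(8) = mex{0,1} = 2
g(9) = mex{1,2} = 0
g(10) = mex{0,2} = 1
So g(10) = 1.

1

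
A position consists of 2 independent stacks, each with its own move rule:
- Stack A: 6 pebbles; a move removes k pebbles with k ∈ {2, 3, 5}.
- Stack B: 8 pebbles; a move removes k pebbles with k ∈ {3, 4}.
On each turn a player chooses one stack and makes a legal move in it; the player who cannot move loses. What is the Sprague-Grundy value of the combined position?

3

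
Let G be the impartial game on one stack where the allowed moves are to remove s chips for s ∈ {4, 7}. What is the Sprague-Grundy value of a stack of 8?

2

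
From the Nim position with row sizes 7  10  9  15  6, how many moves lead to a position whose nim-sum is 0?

3

Compute the nim-sum pairwise:
7 XOR 10 = 13
13 XOR 9 = 4
4 XOR 15 = 11
11 XOR 6 = 13
The overall nim-sum is X = 13. A row of size p has a winning move iff p XOR X < p (reduce it to p XOR X).
  7: 7 XOR 13 = 10 ≥ 7 — no move.
  10: 10 XOR 13 = 7 < 10 — winning move (to 7).
  9: 9 XOR 13 = 4 < 9 — winning move (to 4).
  15: 15 XOR 13 = 2 < 15 — winning move (to 2).
  6: 6 XOR 13 = 11 ≥ 6 — no move.
That gives 3 winning moves.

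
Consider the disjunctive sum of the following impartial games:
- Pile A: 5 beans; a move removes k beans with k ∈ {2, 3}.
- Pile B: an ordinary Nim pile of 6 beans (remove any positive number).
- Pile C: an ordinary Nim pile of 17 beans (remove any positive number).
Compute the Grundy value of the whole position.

For pile A, compute g(0), g(1), … with moves {2, 3}:
g(0) = mex{} = 0
g(1) = mex{} = 0
g(2) = mex{0} = 1
g(3) = mex{0} = 1
g(4) = mex{0,1} = 2
g(5) = mex{1} = 0
So g(5) = 0.
Pile B is a plain Nim pile of size 6, so its Grundy value is 6.
Pile C is a plain Nim pile of size 17, so its Grundy value is 17.
By the Sprague-Grundy theorem, the Grundy value of a sum of independent games is the XOR of the component values.
Combined value = 0 XOR 6 XOR 17 = 23.

23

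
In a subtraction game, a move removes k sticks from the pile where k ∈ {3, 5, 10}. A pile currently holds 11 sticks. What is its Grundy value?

1

Grundy values for subtraction set {3, 5, 10}:
k:     0  1  2  3  4  5  6  7  8  9 10 11
g(k):  0  0  0  1  1  1  2  2  0  0  3  1
So g(11) = 1.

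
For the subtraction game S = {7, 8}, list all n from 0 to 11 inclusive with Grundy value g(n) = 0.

0, 1, 2, 3, 4, 5, 6

Compute g(0), g(1), … for moves {7, 8}:
g(0) = mex{} = 0
g(1) = mex{} = 0
g(2) = mex{} = 0
g(3) = mex{} = 0
g(4) = mex{} = 0
g(5) = mex{} = 0
g(6) = mex{} = 0
g(7) = mex{0} = 1
g(8) = mex{0} = 1
g(9) = mex{0} = 1
g(10) = mex{0} = 1
g(11) = mex{0} = 1
The P-positions (g = 0) in 0..11 are 0, 1, 2, 3, 4, 5, 6.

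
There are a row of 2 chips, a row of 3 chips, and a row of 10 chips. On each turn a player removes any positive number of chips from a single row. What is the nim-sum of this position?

11

Nim-sum: 2 ⊕ 3 ⊕ 10 = 11.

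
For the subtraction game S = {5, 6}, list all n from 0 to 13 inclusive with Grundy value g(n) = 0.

0, 1, 2, 3, 4, 11, 12, 13

Build the Grundy sequence with g(k) = mex{g(k−s) : s ∈ {5, 6}, s ≤ k}:
k:     0  1  2  3  4  5  6  7  8  9 10 11 12 13
g(k):  0  0  0  0  0  1  1  1  1  1  2  0  0  0
The P-positions (g = 0) in 0..13 are 0, 1, 2, 3, 4, 11, 12, 13.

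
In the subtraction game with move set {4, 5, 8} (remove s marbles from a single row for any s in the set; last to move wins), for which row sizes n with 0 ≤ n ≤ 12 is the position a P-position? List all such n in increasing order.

Grundy values for subtraction set {4, 5, 8}:
g(0) = mex{} = 0
g(1) = mex{} = 0
g(2) = mex{} = 0
g(3) = mex{} = 0
g(4) = mex{0} = 1
g(5) = mex{0} = 1
g(6) = mex{0} = 1
g(7) = mex{0} = 1
g(8) = mex{0,1} = 2
g(9) = mex{0,1} = 2
g(10) = mex{0,1} = 2
g(11) = mex{0,1} = 2
g(12) = mex{1,2} = 0
The P-positions (g = 0) in 0..12 are 0, 1, 2, 3, 12.

0, 1, 2, 3, 12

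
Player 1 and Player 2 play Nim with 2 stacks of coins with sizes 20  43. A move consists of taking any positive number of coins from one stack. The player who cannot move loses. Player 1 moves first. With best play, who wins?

Nim-sum: 20 XOR 43 = 63.
The nim-sum is 63 ≠ 0, so this is an N-position: the player to move can win; Player 1 has a winning move.

Player 1 wins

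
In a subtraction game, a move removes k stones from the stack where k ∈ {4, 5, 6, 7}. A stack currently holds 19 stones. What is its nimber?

2

Grundy values for subtraction set {4, 5, 6, 7}:
k:     0  1  2  3  4  5  6  7  8  9 10 11 12 13 14 15 16 17 18 19
g(k):  0  0  0  0  1  1  1  1  2  2  2  0  0  0  0  1  1  1  1  2
So g(19) = 2.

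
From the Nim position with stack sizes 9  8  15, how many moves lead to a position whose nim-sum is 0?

3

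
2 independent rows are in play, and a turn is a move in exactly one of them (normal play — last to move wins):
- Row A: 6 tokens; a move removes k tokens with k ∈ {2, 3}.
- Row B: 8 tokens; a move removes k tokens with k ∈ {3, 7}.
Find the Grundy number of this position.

Build the Grundy sequence for row A with g(k) = mex{g(k−s) : s ∈ {2, 3}, s ≤ k}:
k:     0  1  2  3  4  5  6
g(k):  0  0  1  1  2  0  0
So g(6) = 0.
For row B, compute g(0), g(1), … with moves {3, 7}:
g(0) = mex{} = 0
g(1) = mex{} = 0
g(2) = mex{} = 0
g(3) = mex{0} = 1
g(4) = mex{0} = 1
g(5) = mex{0} = 1
g(6) = mex{1} = 0
g(7) = mex{0,1} = 2
g(8) = mex{0,1} = 2
So g(8) = 2.
By the Sprague-Grundy theorem, the Grundy value of a sum of independent games is the XOR of the component values.
Combined value = 0 XOR 2 = 2.

2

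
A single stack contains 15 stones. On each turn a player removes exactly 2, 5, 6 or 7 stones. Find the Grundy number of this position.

Compute g(0), g(1), … for moves {2, 5, 6, 7}:
k:     0  1  2  3  4  5  6  7  8  9 10 11 12 13 14 15
g(k):  0  0  1  1  0  2  1  3  2  2  3  3  0  0  1  1
So g(15) = 1.

1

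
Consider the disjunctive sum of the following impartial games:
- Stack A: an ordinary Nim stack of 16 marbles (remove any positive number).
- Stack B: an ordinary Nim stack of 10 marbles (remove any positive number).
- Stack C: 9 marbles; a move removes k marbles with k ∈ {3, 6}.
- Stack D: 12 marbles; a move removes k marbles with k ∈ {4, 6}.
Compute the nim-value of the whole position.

26

Stack A is a plain Nim stack of size 16, so its Grundy value is 16.
Stack B is a plain Nim stack of size 10, so its Grundy value is 10.
Build the Grundy sequence for stack C with g(k) = mex{g(k−s) : s ∈ {3, 6}, s ≤ k}:
g(0) = mex{} = 0
g(1) = mex{} = 0
g(2) = mex{} = 0
g(3) = mex{0} = 1
g(4) = mex{0} = 1
g(5) = mex{0} = 1
g(6) = mex{0,1} = 2
g(7) = mex{0,1} = 2
g(8) = mex{0,1} = 2
g(9) = mex{1,2} = 0
So g(9) = 0.
Grundy values for stack D (subtraction set {4, 6}):
k:     0  1  2  3  4  5  6  7  8  9 10 11 12
g(k):  0  0  0  0  1  1  1  1  2  2  0  0  0
So g(12) = 0.
By the Sprague-Grundy theorem, the Grundy value of a sum of independent games is the XOR of the component values.
Combined value = 16 XOR 10 XOR 0 XOR 0 = 26.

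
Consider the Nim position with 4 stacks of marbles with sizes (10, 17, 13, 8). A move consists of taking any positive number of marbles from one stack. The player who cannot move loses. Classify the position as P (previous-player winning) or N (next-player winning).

Nim-sum: 10 XOR 17 XOR 13 XOR 8 = 30.
The nim-sum is 30 ≠ 0, so this is an N-position: the player to move can win.

N-position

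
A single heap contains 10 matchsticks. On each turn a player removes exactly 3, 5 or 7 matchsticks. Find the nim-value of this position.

Build the Grundy sequence with g(k) = mex{g(k−s) : s ∈ {3, 5, 7}, s ≤ k}:
g(0) = mex{} = 0
g(1) = mex{} = 0
g(2) = mex{} = 0
g(3) = mex{0} = 1
g(4) = mex{0} = 1
g(5) = mex{0} = 1
g(6) = mex{0,1} = 2
g(7) = mex{0,1} = 2
g(8) = mex{0,1} = 2
g(9) = mex{0,1,2} = 3
g(10) = mex{1,2} = 0
So g(10) = 0.

0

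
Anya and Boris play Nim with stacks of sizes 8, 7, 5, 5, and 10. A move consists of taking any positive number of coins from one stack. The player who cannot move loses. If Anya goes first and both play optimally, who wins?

Anya wins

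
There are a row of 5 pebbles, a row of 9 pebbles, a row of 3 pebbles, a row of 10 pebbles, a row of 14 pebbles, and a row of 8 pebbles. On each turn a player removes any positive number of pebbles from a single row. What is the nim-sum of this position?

3

Compute the nim-sum pairwise:
5 ⊕ 9 = 12
12 ⊕ 3 = 15
15 ⊕ 10 = 5
5 ⊕ 14 = 11
11 ⊕ 8 = 3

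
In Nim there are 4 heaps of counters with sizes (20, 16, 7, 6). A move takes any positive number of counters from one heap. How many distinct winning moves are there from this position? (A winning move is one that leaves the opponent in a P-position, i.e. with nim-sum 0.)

3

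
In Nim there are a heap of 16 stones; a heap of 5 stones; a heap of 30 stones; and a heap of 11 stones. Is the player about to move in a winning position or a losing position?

Losing position

Compute the nim-sum pairwise:
16 ⊕ 5 = 21
21 ⊕ 30 = 11
11 ⊕ 11 = 0
The nim-sum is 0, so this is a P-position: the player to move is in a losing position under optimal play.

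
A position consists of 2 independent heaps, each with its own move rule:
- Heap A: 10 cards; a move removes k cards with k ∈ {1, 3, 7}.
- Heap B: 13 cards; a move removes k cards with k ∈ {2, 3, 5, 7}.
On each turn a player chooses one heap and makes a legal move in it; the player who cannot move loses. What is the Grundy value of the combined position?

Build the Grundy sequence for heap A with g(k) = mex{g(k−s) : s ∈ {1, 3, 7}, s ≤ k}:
k:     0  1  2  3  4  5  6  7  8  9 10
g(k):  0  1  0  1  0  1  0  1  0  1  0
So g(10) = 0.
Grundy values for heap B (subtraction set {2, 3, 5, 7}):
k:     0  1  2  3  4  5  6  7  8  9 10 11 12 13
g(k):  0  0  1  1  2  2  3  3  4  0  0  1  1  2
So g(13) = 2.
The value of a disjunctive sum is the nim-sum of the parts.
Combined value = 0 XOR 2 = 2.

2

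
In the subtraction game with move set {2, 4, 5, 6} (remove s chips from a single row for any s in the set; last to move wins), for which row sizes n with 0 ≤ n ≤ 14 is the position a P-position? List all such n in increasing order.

Build the Grundy sequence with g(k) = mex{g(k−s) : s ∈ {2, 4, 5, 6}, s ≤ k}:
k:     0  1  2  3  4  5  6  7  8  9 10 11 12 13 14
g(k):  0  0  1  1  2  2  3  3  0  0  1  1  2  2  3
The P-positions (g = 0) in 0..14 are 0, 1, 8, 9.

0, 1, 8, 9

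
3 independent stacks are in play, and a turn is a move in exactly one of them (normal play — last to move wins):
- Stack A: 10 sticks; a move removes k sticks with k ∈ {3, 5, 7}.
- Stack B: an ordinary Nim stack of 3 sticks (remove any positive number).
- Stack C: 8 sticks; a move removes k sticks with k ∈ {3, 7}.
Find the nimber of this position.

1

For stack A, compute g(0), g(1), … with moves {3, 5, 7}:
g(0) = mex{} = 0
g(1) = mex{} = 0
g(2) = mex{} = 0
g(3) = mex{0} = 1
g(4) = mex{0} = 1
g(5) = mex{0} = 1
g(6) = mex{0,1} = 2
g(7) = mex{0,1} = 2
g(8) = mex{0,1} = 2
g(9) = mex{0,1,2} = 3
g(10) = mex{1,2} = 0
So g(10) = 0.
Stack B is a plain Nim stack of size 3, so its Grundy value is 3.
Build the Grundy sequence for stack C with g(k) = mex{g(k−s) : s ∈ {3, 7}, s ≤ k}:
k:     0  1  2  3  4  5  6  7  8
g(k):  0  0  0  1  1  1  0  2  2
So g(8) = 2.
The value of a disjunctive sum is the nim-sum of the parts.
Combined value = 0 ⊕ 3 ⊕ 2 = 1.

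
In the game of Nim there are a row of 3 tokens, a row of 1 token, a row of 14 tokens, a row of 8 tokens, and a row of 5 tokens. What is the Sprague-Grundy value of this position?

1

Bitwise XOR of the heap sizes:
  0011  (3)
  0001  (1)
  1110  (14)
  1000  (8)
  0101  (5)
  ----
  0001  (1)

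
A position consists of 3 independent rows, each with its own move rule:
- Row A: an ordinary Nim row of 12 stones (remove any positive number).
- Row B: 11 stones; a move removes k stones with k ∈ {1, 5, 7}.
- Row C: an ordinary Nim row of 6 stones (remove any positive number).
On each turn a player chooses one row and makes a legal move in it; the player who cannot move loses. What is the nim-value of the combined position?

11

Row A is a plain Nim row of size 12, so its Grundy value is 12.
Build the Grundy sequence for row B with g(k) = mex{g(k−s) : s ∈ {1, 5, 7}, s ≤ k}:
g(0) = mex{} = 0
g(1) = mex{0} = 1
g(2) = mex{1} = 0
g(3) = mex{0} = 1
g(4) = mex{1} = 0
g(5) = mex{0} = 1
g(6) = mex{1} = 0
g(7) = mex{0} = 1
g(8) = mex{1} = 0
g(9) = mex{0} = 1
g(10) = mex{1} = 0
g(11) = mex{0} = 1
So g(11) = 1.
Row C is a plain Nim row of size 6, so its Grundy value is 6.
By the Sprague-Grundy theorem, the Grundy value of a sum of independent games is the XOR of the component values.
Combined value = 12 ⊕ 1 ⊕ 6 = 11.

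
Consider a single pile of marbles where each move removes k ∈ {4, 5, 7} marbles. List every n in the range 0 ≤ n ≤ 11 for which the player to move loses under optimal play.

0, 1, 2, 3, 11

Compute g(0), g(1), … for moves {4, 5, 7}:
g(0) = mex{} = 0
g(1) = mex{} = 0
g(2) = mex{} = 0
g(3) = mex{} = 0
g(4) = mex{0} = 1
g(5) = mex{0} = 1
g(6) = mex{0} = 1
g(7) = mex{0} = 1
g(8) = mex{0,1} = 2
g(9) = mex{0,1} = 2
g(10) = mex{0,1} = 2
g(11) = mex{1} = 0
The P-positions (g = 0) in 0..11 are 0, 1, 2, 3, 11.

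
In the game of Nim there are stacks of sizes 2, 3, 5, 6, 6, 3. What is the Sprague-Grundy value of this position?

Compute the nim-sum pairwise:
2 XOR 3 = 1
1 XOR 5 = 4
4 XOR 6 = 2
2 XOR 6 = 4
4 XOR 3 = 7

7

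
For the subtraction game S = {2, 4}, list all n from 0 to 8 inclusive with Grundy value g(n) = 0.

0, 1, 6, 7

Build the Grundy sequence with g(k) = mex{g(k−s) : s ∈ {2, 4}, s ≤ k}:
k:     0  1  2  3  4  5  6  7  8
g(k):  0  0  1  1  2  2  0  0  1
The P-positions (g = 0) in 0..8 are 0, 1, 6, 7.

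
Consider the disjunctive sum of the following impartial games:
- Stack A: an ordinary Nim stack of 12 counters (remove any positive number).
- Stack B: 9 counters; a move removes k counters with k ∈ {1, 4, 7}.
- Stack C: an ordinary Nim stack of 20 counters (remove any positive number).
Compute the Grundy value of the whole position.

25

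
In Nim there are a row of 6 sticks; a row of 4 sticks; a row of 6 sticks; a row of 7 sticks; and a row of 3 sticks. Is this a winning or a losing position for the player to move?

Losing position

Compute the nim-sum pairwise:
6 ⊕ 4 = 2
2 ⊕ 6 = 4
4 ⊕ 7 = 3
3 ⊕ 3 = 0
The nim-sum is 0, so this is a P-position: the player to move is in a losing position under optimal play.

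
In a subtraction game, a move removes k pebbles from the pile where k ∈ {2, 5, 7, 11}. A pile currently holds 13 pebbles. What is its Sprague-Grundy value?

0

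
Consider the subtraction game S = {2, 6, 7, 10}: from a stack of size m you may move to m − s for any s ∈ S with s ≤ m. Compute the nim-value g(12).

2

Grundy values for subtraction set {2, 6, 7, 10}:
g(0) = mex{} = 0
g(1) = mex{} = 0
g(2) = mex{0} = 1
g(3) = mex{0} = 1
g(4) = mex{1} = 0
g(5) = mex{1} = 0
g(6) = mex{0} = 1
g(7) = mex{0} = 1
g(8) = mex{0,1} = 2
g(9) = mex{1} = 0
g(10) = mex{0,1,2} = 3
g(11) = mex{0} = 1
g(12) = mex{0,1,3} = 2
So g(12) = 2.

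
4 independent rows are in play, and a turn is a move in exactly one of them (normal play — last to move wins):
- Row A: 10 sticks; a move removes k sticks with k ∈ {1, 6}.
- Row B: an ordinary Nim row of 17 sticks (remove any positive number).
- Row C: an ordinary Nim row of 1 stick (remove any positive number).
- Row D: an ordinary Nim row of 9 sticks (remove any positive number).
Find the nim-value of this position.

Grundy values for row A (subtraction set {1, 6}):
k:     0  1  2  3  4  5  6  7  8  9 10
g(k):  0  1  0  1  0  1  2  0  1  0  1
So g(10) = 1.
Row B is a plain Nim row of size 17, so its Grundy value is 17.
Row C is a plain Nim row of size 1, so its Grundy value is 1.
Row D is a plain Nim row of size 9, so its Grundy value is 9.
By the Sprague-Grundy theorem, the Grundy value of a sum of independent games is the XOR of the component values.
Combined value = 1 ⊕ 17 ⊕ 1 ⊕ 9 = 24.

24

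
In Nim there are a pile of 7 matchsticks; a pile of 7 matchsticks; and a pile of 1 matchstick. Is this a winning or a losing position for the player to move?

Winning position

Nim-sum: 7 ⊕ 7 ⊕ 1 = 1.
The nim-sum is 1 ≠ 0, so this is an N-position: the player to move can win.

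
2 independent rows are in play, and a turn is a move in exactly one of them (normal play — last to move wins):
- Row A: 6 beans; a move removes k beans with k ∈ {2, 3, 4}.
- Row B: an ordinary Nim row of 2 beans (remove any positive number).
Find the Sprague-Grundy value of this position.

Build the Grundy sequence for row A with g(k) = mex{g(k−s) : s ∈ {2, 3, 4}, s ≤ k}:
g(0) = mex{} = 0
g(1) = mex{} = 0
g(2) = mex{0} = 1
g(3) = mex{0} = 1
g(4) = mex{0,1} = 2
g(5) = mex{0,1} = 2
g(6) = mex{1,2} = 0
So g(6) = 0.
Row B is a plain Nim row of size 2, so its Grundy value is 2.
The value of a disjunctive sum is the nim-sum of the parts.
Combined value = 0 XOR 2 = 2.

2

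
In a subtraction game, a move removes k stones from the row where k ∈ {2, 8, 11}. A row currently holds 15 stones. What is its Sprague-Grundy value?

3

Grundy values for subtraction set {2, 8, 11}:
k:     0  1  2  3  4  5  6  7  8  9 10 11 12 13 14 15
g(k):  0  0  1  1  0  0  1  1  2  2  0  3  1  2  0  3
So g(15) = 3.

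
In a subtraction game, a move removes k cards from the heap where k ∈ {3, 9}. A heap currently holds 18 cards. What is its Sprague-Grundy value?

0

Build the Grundy sequence with g(k) = mex{g(k−s) : s ∈ {3, 9}, s ≤ k}:
k:     0  1  2  3  4  5  6  7  8  9 10 11 12 13 14 15 16 17 18
g(k):  0  0  0  1  1  1  0  0  0  1  1  1  0  0  0  1  1  1  0
So g(18) = 0.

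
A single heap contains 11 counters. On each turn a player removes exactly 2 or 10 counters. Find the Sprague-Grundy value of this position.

1

Compute g(0), g(1), … for moves {2, 10}:
g(0) = mex{} = 0
g(1) = mex{} = 0
g(2) = mex{0} = 1
g(3) = mex{0} = 1
g(4) = mex{1} = 0
g(5) = mex{1} = 0
g(6) = mex{0} = 1
g(7) = mex{0} = 1
g(8) = mex{1} = 0
g(9) = mex{1} = 0
g(10) = mex{0} = 1
g(11) = mex{0} = 1
So g(11) = 1.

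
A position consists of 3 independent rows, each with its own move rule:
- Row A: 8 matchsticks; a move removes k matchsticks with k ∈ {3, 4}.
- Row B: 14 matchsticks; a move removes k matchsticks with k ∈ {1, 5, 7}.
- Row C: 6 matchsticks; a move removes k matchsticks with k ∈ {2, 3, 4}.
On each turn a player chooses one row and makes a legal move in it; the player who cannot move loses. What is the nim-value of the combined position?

For row A, compute g(0), g(1), … with moves {3, 4}:
k:     0  1  2  3  4  5  6  7  8
g(k):  0  0  0  1  1  1  2  0  0
So g(8) = 0.
Build the Grundy sequence for row B with g(k) = mex{g(k−s) : s ∈ {1, 5, 7}, s ≤ k}:
k:     0  1  2  3  4  5  6  7  8  9 10 11 12 13 14
g(k):  0  1  0  1  0  1  0  1  0  1  0  1  0  1  0
So g(14) = 0.
For row C, compute g(0), g(1), … with moves {2, 3, 4}:
k:     0  1  2  3  4  5  6
g(k):  0  0  1  1  2  2  0
So g(6) = 0.
By the Sprague-Grundy theorem, the Grundy value of a sum of independent games is the XOR of the component values.
Combined value = 0 XOR 0 XOR 0 = 0.

0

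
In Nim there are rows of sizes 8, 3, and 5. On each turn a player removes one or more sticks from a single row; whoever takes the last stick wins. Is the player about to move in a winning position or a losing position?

Winning position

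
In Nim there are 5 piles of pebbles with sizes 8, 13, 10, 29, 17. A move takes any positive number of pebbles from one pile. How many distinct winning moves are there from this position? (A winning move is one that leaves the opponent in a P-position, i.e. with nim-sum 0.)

1

In binary:
  01000  (8)
  01101  (13)
  01010  (10)
  11101  (29)
  10001  (17)
  -----
  00011  (3)
The overall nim-sum is X = 3. A pile of size p has a winning move iff p XOR X < p (reduce it to p XOR X).
  8: 8 XOR 3 = 11 ≥ 8 — no move.
  13: 13 XOR 3 = 14 ≥ 13 — no move.
  10: 10 XOR 3 = 9 < 10 — winning move (to 9).
  29: 29 XOR 3 = 30 ≥ 29 — no move.
  17: 17 XOR 3 = 18 ≥ 17 — no move.
That gives 1 winning move.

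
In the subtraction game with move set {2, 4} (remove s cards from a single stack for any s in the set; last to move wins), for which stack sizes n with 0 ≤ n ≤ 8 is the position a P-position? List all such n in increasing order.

0, 1, 6, 7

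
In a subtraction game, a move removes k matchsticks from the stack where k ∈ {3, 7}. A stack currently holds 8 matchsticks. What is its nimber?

2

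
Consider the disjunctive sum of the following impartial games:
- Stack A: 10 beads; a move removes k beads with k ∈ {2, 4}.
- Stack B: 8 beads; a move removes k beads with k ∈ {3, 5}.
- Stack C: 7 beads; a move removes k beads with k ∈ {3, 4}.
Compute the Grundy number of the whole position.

Build the Grundy sequence for stack A with g(k) = mex{g(k−s) : s ∈ {2, 4}, s ≤ k}:
g(0) = mex{} = 0
g(1) = mex{} = 0
g(2) = mex{0} = 1
g(3) = mex{0} = 1
g(4) = mex{0,1} = 2
g(5) = mex{0,1} = 2
g(6) = mex{1,2} = 0
g(7) = mex{1,2} = 0
g(8) = mex{0,2} = 1
g(9) = mex{0,2} = 1
g(10) = mex{0,1} = 2
So g(10) = 2.
Build the Grundy sequence for stack B with g(k) = mex{g(k−s) : s ∈ {3, 5}, s ≤ k}:
k:     0  1  2  3  4  5  6  7  8
g(k):  0  0  0  1  1  1  2  2  0
So g(8) = 0.
Grundy values for stack C (subtraction set {3, 4}):
g(0) = mex{} = 0
g(1) = mex{} = 0
g(2) = mex{} = 0
g(3) = mex{0} = 1
g(4) = mex{0} = 1
g(5) = mex{0} = 1
g(6) = mex{0,1} = 2
g(7) = mex{1} = 0
So g(7) = 0.
By the Sprague-Grundy theorem, the Grundy value of a sum of independent games is the XOR of the component values.
Combined value = 2 XOR 0 XOR 0 = 2.

2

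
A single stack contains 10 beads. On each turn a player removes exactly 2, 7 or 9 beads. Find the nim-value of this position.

3

Build the Grundy sequence with g(k) = mex{g(k−s) : s ∈ {2, 7, 9}, s ≤ k}:
k:     0  1  2  3  4  5  6  7  8  9 10
g(k):  0  0  1  1  0  0  1  1  2  2  3
So g(10) = 3.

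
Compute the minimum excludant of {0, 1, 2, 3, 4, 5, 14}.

6

The values 0, 1, 2, 3, 4, 5 are all present; 6 is the first non-negative integer missing from the set.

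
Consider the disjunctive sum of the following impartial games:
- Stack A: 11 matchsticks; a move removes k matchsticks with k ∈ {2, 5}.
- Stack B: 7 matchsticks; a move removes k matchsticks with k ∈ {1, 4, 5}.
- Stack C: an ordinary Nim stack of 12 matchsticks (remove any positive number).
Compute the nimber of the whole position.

15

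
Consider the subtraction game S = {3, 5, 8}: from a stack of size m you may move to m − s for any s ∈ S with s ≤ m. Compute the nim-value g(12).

Compute g(0), g(1), … for moves {3, 5, 8}:
g(0) = mex{} = 0
g(1) = mex{} = 0
g(2) = mex{} = 0
g(3) = mex{0} = 1
g(4) = mex{0} = 1
g(5) = mex{0} = 1
g(6) = mex{0,1} = 2
g(7) = mex{0,1} = 2
g(8) = mex{0,1} = 2
g(9) = mex{0,1,2} = 3
g(10) = mex{0,1,2} = 3
g(11) = mex{1,2} = 0
g(12) = mex{1,2,3} = 0
So g(12) = 0.

0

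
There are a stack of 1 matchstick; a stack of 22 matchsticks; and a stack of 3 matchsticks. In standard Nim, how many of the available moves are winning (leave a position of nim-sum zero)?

1

Bitwise XOR of the heap sizes:
  00001  (1)
  10110  (22)
  00011  (3)
  -----
  10100  (20)
The overall nim-sum is X = 20. A stack of size p has a winning move iff p XOR X < p (reduce it to p XOR X).
  1: 1 XOR 20 = 21 ≥ 1 — no move.
  22: 22 XOR 20 = 2 < 22 — winning move (to 2).
  3: 3 XOR 20 = 23 ≥ 3 — no move.
That gives 1 winning move.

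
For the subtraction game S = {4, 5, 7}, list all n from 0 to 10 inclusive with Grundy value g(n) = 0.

0, 1, 2, 3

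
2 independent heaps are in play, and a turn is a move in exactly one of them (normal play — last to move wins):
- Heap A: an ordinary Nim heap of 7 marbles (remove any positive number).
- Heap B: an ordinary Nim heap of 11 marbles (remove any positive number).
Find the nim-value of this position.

12

Heap A is a plain Nim heap of size 7, so its Grundy value is 7.
Heap B is a plain Nim heap of size 11, so its Grundy value is 11.
The value of a disjunctive sum is the nim-sum of the parts.
Combined value = 7 XOR 11 = 12.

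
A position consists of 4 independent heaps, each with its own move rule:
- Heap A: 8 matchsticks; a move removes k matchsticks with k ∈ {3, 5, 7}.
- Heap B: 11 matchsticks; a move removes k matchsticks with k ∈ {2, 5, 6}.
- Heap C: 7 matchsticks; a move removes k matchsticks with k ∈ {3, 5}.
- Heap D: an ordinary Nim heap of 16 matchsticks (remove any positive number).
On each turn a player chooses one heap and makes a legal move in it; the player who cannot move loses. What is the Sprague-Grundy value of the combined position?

For heap A, compute g(0), g(1), … with moves {3, 5, 7}:
k:     0  1  2  3  4  5  6  7  8
g(k):  0  0  0  1  1  1  2  2  2
So g(8) = 2.
Grundy values for heap B (subtraction set {2, 5, 6}):
k:     0  1  2  3  4  5  6  7  8  9 10 11
g(k):  0  0  1  1  0  2  1  3  0  2  1  0
So g(11) = 0.
Grundy values for heap C (subtraction set {3, 5}):
k:     0  1  2  3  4  5  6  7
g(k):  0  0  0  1  1  1  2  2
So g(7) = 2.
Heap D is a plain Nim heap of size 16, so its Grundy value is 16.
The value of a disjunctive sum is the nim-sum of the parts.
Combined value = 2 XOR 0 XOR 2 XOR 16 = 16.

16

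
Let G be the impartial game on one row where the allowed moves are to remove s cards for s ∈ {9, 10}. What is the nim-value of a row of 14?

1

Compute g(0), g(1), … for moves {9, 10}:
g(0) = mex{} = 0
g(1) = mex{} = 0
g(2) = mex{} = 0
g(3) = mex{} = 0
g(4) = mex{} = 0
g(5) = mex{} = 0
g(6) = mex{} = 0
g(7) = mex{} = 0
g(8) = mex{} = 0
g(9) = mex{0} = 1
g(10) = mex{0} = 1
g(11) = mex{0} = 1
g(12) = mex{0} = 1
g(13) = mex{0} = 1
g(14) = mex{0} = 1
So g(14) = 1.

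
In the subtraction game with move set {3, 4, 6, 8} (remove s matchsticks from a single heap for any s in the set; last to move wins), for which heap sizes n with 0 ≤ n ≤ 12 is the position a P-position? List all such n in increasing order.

0, 1, 2, 11, 12

Build the Grundy sequence with g(k) = mex{g(k−s) : s ∈ {3, 4, 6, 8}, s ≤ k}:
k:     0  1  2  3  4  5  6  7  8  9 10 11 12
g(k):  0  0  0  1  1  1  2  2  2  3  3  0  0
The P-positions (g = 0) in 0..12 are 0, 1, 2, 11, 12.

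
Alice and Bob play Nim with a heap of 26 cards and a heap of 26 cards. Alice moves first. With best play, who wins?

Nim-sum: 26 XOR 26 = 0.
The nim-sum is 0, so this is a P-position: the player to move is in a losing position under optimal play; Alice is about to move from it and so loses — Bob wins.

Bob wins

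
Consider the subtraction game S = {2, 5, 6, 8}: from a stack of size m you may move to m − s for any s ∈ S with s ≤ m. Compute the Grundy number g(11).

0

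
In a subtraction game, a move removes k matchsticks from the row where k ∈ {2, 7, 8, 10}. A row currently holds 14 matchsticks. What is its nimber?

3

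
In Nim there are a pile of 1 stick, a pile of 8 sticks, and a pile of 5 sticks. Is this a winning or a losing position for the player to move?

Winning position

Nim-sum: 1 XOR 8 XOR 5 = 12.
The nim-sum is 12 ≠ 0, so this is an N-position: the player to move can win.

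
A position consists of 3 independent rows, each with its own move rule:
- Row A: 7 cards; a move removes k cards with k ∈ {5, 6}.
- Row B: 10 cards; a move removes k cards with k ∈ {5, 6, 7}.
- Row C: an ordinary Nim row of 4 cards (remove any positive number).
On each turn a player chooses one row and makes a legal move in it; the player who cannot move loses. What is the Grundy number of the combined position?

Build the Grundy sequence for row A with g(k) = mex{g(k−s) : s ∈ {5, 6}, s ≤ k}:
g(0) = mex{} = 0
g(1) = mex{} = 0
g(2) = mex{} = 0
g(3) = mex{} = 0
g(4) = mex{} = 0
g(5) = mex{0} = 1
g(6) = mex{0} = 1
g(7) = mex{0} = 1
So g(7) = 1.
Build the Grundy sequence for row B with g(k) = mex{g(k−s) : s ∈ {5, 6, 7}, s ≤ k}:
g(0) = mex{} = 0
g(1) = mex{} = 0
g(2) = mex{} = 0
g(3) = mex{} = 0
g(4) = mex{} = 0
g(5) = mex{0} = 1
g(6) = mex{0} = 1
g(7) = mex{0} = 1
g(8) = mex{0} = 1
g(9) = mex{0} = 1
g(10) = mex{0,1} = 2
So g(10) = 2.
Row C is a plain Nim row of size 4, so its Grundy value is 4.
The value of a disjunctive sum is the nim-sum of the parts.
Combined value = 1 XOR 2 XOR 4 = 7.

7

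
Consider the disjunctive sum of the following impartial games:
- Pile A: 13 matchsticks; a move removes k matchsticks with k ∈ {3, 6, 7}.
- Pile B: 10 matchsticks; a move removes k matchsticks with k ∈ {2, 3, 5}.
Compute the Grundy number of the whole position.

Grundy values for pile A (subtraction set {3, 6, 7}):
g(0) = mex{} = 0
g(1) = mex{} = 0
g(2) = mex{} = 0
g(3) = mex{0} = 1
g(4) = mex{0} = 1
g(5) = mex{0} = 1
g(6) = mex{0,1} = 2
g(7) = mex{0,1} = 2
g(8) = mex{0,1} = 2
g(9) = mex{0,1,2} = 3
g(10) = mex{1,2} = 0
g(11) = mex{1,2} = 0
g(12) = mex{1,2,3} = 0
g(13) = mex{0,2} = 1
So g(13) = 1.
Build the Grundy sequence for pile B with g(k) = mex{g(k−s) : s ∈ {2, 3, 5}, s ≤ k}:
k:     0  1  2  3  4  5  6  7  8  9 10
g(k):  0  0  1  1  2  2  3  0  0  1  1
So g(10) = 1.
By the Sprague-Grundy theorem, the Grundy value of a sum of independent games is the XOR of the component values.
Combined value = 1 ⊕ 1 = 0.

0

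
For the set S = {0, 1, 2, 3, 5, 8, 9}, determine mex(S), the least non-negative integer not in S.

4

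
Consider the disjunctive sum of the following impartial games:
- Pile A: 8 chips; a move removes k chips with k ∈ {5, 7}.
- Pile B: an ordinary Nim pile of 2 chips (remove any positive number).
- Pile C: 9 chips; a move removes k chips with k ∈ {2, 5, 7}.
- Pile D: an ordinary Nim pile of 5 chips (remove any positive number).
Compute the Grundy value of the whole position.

Build the Grundy sequence for pile A with g(k) = mex{g(k−s) : s ∈ {5, 7}, s ≤ k}:
g(0) = mex{} = 0
g(1) = mex{} = 0
g(2) = mex{} = 0
g(3) = mex{} = 0
g(4) = mex{} = 0
g(5) = mex{0} = 1
g(6) = mex{0} = 1
g(7) = mex{0} = 1
g(8) = mex{0} = 1
So g(8) = 1.
Pile B is a plain Nim pile of size 2, so its Grundy value is 2.
Build the Grundy sequence for pile C with g(k) = mex{g(k−s) : s ∈ {2, 5, 7}, s ≤ k}:
g(0) = mex{} = 0
g(1) = mex{} = 0
g(2) = mex{0} = 1
g(3) = mex{0} = 1
g(4) = mex{1} = 0
g(5) = mex{0,1} = 2
g(6) = mex{0} = 1
g(7) = mex{0,1,2} = 3
g(8) = mex{0,1} = 2
g(9) = mex{0,1,3} = 2
So g(9) = 2.
Pile D is a plain Nim pile of size 5, so its Grundy value is 5.
The value of a disjunctive sum is the nim-sum of the parts.
Combined value = 1 XOR 2 XOR 2 XOR 5 = 4.

4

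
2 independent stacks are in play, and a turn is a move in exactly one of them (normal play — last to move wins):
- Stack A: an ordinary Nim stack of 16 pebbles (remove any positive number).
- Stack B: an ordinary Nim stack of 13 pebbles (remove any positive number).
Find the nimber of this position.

29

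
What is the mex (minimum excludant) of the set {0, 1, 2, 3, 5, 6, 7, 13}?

The values 0, 1, 2, 3 are all present; 4 is the first non-negative integer missing from the set.

4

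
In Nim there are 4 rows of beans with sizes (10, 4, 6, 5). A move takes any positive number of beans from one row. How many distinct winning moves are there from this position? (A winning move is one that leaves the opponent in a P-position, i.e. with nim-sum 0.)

Nim-sum: 10 ⊕ 4 ⊕ 6 ⊕ 5 = 13.
The overall nim-sum is X = 13. A row of size p has a winning move iff p XOR X < p (reduce it to p XOR X).
  10: 10 XOR 13 = 7 < 10 — winning move (to 7).
  4: 4 XOR 13 = 9 ≥ 4 — no move.
  6: 6 XOR 13 = 11 ≥ 6 — no move.
  5: 5 XOR 13 = 8 ≥ 5 — no move.
That gives 1 winning move.

1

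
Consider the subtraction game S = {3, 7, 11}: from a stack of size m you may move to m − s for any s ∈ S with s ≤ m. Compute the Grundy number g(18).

1

Grundy values for subtraction set {3, 7, 11}:
k:     0  1  2  3  4  5  6  7  8  9 10 11 12 13 14 15 16 17 18
g(k):  0  0  0  1  1  1  0  2  2  1  0  3  2  1  0  0  0  1  1
So g(18) = 1.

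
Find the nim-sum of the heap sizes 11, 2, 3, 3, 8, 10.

11

Compute the nim-sum pairwise:
11 XOR 2 = 9
9 XOR 3 = 10
10 XOR 3 = 9
9 XOR 8 = 1
1 XOR 10 = 11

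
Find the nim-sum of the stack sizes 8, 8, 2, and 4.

Bitwise XOR of the heap sizes:
  1000  (8)
  1000  (8)
  0010  (2)
  0100  (4)
  ----
  0110  (6)

6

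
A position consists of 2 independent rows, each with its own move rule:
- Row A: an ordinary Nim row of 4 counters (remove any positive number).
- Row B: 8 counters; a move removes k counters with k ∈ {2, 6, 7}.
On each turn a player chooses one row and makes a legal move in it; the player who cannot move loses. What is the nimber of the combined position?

6

Row A is a plain Nim row of size 4, so its Grundy value is 4.
For row B, compute g(0), g(1), … with moves {2, 6, 7}:
k:     0  1  2  3  4  5  6  7  8
g(k):  0  0  1  1  0  0  1  1  2
So g(8) = 2.
The value of a disjunctive sum is the nim-sum of the parts.
Combined value = 4 ⊕ 2 = 6.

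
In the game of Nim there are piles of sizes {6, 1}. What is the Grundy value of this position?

7

Nim-sum: 6 ^ 1 = 7.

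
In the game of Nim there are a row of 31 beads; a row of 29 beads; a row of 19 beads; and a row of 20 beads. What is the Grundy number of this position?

5

Nim-sum: 31 ⊕ 29 ⊕ 19 ⊕ 20 = 5.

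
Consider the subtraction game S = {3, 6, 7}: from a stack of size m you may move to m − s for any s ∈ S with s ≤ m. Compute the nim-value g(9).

Grundy values for subtraction set {3, 6, 7}:
g(0) = mex{} = 0
g(1) = mex{} = 0
g(2) = mex{} = 0
g(3) = mex{0} = 1
g(4) = mex{0} = 1
g(5) = mex{0} = 1
g(6) = mex{0,1} = 2
g(7) = mex{0,1} = 2
g(8) = mex{0,1} = 2
g(9) = mex{0,1,2} = 3
So g(9) = 3.

3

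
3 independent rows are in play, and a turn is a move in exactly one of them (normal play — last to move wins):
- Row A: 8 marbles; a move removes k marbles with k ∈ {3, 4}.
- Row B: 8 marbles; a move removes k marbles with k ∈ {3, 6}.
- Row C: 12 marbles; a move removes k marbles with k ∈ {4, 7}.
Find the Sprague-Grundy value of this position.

Grundy values for row A (subtraction set {3, 4}):
k:     0  1  2  3  4  5  6  7  8
g(k):  0  0  0  1  1  1  2  0  0
So g(8) = 0.
Build the Grundy sequence for row B with g(k) = mex{g(k−s) : s ∈ {3, 6}, s ≤ k}:
g(0) = mex{} = 0
g(1) = mex{} = 0
g(2) = mex{} = 0
g(3) = mex{0} = 1
g(4) = mex{0} = 1
g(5) = mex{0} = 1
g(6) = mex{0,1} = 2
g(7) = mex{0,1} = 2
g(8) = mex{0,1} = 2
So g(8) = 2.
Build the Grundy sequence for row C with g(k) = mex{g(k−s) : s ∈ {4, 7}, s ≤ k}:
k:     0  1  2  3  4  5  6  7  8  9 10 11 12
g(k):  0  0  0  0  1  1  1  1  2  2  2  0  0
So g(12) = 0.
The value of a disjunctive sum is the nim-sum of the parts.
Combined value = 0 ⊕ 2 ⊕ 0 = 2.

2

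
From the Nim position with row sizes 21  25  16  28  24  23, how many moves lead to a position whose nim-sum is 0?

3

Compute the nim-sum pairwise:
21 ^ 25 = 12
12 ^ 16 = 28
28 ^ 28 = 0
0 ^ 24 = 24
24 ^ 23 = 15
The overall nim-sum is X = 15. A row of size p has a winning move iff p XOR X < p (reduce it to p XOR X).
  21: 21 XOR 15 = 26 ≥ 21 — no move.
  25: 25 XOR 15 = 22 < 25 — winning move (to 22).
  16: 16 XOR 15 = 31 ≥ 16 — no move.
  28: 28 XOR 15 = 19 < 28 — winning move (to 19).
  24: 24 XOR 15 = 23 < 24 — winning move (to 23).
  23: 23 XOR 15 = 24 ≥ 23 — no move.
That gives 3 winning moves.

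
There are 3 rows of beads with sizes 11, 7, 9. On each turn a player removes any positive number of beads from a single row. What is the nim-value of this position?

Nim-sum: 11 ^ 7 ^ 9 = 5.

5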